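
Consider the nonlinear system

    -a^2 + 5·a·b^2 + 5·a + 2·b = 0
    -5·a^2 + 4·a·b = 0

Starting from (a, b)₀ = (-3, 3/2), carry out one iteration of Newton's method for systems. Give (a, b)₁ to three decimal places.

At (-3, 3/2): F = (-54.750, -63.000).
Jacobian J = [[-2·a + 5·b^2 + 5, 10·a·b + 2], [-10·a + 4·b, 4·a]].
At the point, J = [[22.250, -43.000], [36.000, -12.000]] (det J = 1281.000).
Solving J·Δ = −F gives Δ = (1.602, -0.444).
Then the next iterate is (a, b)₁ = (-1.398, 1.056).

(-1.398, 1.056)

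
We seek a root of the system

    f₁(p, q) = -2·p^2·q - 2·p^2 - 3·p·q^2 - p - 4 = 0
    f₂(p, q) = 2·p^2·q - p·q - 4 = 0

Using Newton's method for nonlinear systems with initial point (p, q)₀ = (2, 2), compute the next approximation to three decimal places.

(2.301, -0.035)

At (2, 2): F = (-54.000, 8.000).
Jacobian J = [[-4·p·q - 4·p - 3·q^2 - 1, -2·p^2 - 6·p·q], [4·p·q - q, 2·p^2 - p]].
At the point, J = [[-37.000, -32.000], [14.000, 6.000]] (det J = 226.000).
Solving J·Δ = −F gives Δ = (0.301, -2.035).
Then the next iterate is (p, q)₁ = (2.301, -0.035).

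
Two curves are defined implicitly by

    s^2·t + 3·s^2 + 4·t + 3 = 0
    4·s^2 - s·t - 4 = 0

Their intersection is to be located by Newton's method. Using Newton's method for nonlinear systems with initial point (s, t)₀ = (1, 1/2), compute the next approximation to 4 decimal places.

(0.8652, -1.0112)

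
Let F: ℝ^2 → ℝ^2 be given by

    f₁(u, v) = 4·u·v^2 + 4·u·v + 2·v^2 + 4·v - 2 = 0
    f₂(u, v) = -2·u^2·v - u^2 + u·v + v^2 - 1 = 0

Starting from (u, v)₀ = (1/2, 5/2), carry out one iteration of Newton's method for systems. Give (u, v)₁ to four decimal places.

At (1/2, 5/2): F = (38.0000, 5.0000).
Jacobian J = [[4·v^2 + 4·v, 8·u·v + 4·u + 4·v + 4], [-4·u·v - 2·u + v, -2·u^2 + u + 2·v]].
At the point, J = [[35.0000, 26.0000], [-3.5000, 5.0000]] (det J = 266.0000).
Solving J·Δ = −F gives Δ = (-0.2256, -1.1579).
Then the next iterate is (u, v)₁ = (0.2744, 1.3421).

(0.2744, 1.3421)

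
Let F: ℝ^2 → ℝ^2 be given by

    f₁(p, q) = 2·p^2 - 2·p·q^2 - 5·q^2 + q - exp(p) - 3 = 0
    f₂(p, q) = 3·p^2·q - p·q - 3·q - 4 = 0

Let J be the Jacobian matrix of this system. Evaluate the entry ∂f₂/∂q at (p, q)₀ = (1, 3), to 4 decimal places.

-1.0000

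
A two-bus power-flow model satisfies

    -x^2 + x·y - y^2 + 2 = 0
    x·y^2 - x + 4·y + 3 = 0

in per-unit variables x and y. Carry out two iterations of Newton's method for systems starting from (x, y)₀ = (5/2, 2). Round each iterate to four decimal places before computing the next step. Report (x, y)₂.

At (5/2, 2): F = (-3.2500, 18.5000).
Jacobian J = [[-2·x + y, x - 2·y], [y^2 - 1, 2·x·y + 4]].
At the point, J = [[-3.0000, -1.5000], [3.0000, 14.0000]] (det J = -37.5000).
Solving J·Δ = −F gives Δ = (-0.4733, -1.2200).
Then the next iterate is (x, y)₁ = (2.0267, 0.7800).
Round to (2.0267, 0.7800) and repeat: F = (-1.135087, 5.326344), J = [[-3.2734, 0.4667], [-0.3916, 7.161652]].
Δ = (-0.4564, -0.7687), so (x, y)₂ = (1.5703, 0.0113).

(1.5703, 0.0113)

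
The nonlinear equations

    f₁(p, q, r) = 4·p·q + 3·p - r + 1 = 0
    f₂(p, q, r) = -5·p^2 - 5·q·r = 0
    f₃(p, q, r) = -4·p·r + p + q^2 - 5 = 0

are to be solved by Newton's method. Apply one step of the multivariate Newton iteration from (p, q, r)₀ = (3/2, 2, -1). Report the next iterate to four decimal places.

(1.1705, -0.6376, -1.9496)

At (3/2, 2, -1): F = (18.5000, -1.2500, 6.5000).
Jacobian J = [[4·q + 3, 4·p, -1], [-10·p, -5·r, -5·q], [-4·r + 1, 2·q, -4·p]].
At the point, J = [[11.0000, 6.0000, -1.0000], [-15.0000, 5.0000, -10.0000], [5.0000, 4.0000, -6.0000]] (det J = -645.0000).
Solving J·Δ = −F gives Δ = (-0.3295, -2.6376, -0.9496).
Then the next iterate is (p, q, r)₁ = (1.1705, -0.6376, -1.9496).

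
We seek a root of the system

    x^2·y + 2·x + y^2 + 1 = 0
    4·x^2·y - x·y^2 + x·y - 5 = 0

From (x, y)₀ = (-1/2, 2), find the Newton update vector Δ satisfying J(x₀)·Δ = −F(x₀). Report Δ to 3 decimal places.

At (-1/2, 2): F = (4.500, -2.000).
Jacobian J = [[2·x·y + 2, x^2 + 2·y], [8·x·y - y^2 + y, 4·x^2 - 2·x·y + x]].
At the point, J = [[0.000, 4.250], [-10.000, 2.500]] (det J = 42.500).
Solving J·Δ = −F gives Δ = (-0.465, -1.059).

(-0.465, -1.059)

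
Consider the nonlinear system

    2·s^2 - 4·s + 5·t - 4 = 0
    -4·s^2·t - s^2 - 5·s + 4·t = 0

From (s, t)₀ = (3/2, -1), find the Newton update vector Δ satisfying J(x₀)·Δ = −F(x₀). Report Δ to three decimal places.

At (3/2, -1): F = (-10.500, -4.750).
Jacobian J = [[4·s - 4, 5], [-8·s·t - 2·s - 5, -4·s^2 + 4]].
At the point, J = [[2.000, 5.000], [4.000, -5.000]] (det J = -30.000).
Solving J·Δ = −F gives Δ = (2.542, 1.083).

(2.542, 1.083)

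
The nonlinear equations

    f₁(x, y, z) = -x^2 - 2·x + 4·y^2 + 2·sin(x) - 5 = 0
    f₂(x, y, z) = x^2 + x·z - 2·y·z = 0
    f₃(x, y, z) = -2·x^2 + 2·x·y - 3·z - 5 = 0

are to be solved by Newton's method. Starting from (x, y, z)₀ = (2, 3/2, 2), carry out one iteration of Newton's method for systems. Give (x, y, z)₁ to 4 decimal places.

(0.8415, 1.0222, -1.0396)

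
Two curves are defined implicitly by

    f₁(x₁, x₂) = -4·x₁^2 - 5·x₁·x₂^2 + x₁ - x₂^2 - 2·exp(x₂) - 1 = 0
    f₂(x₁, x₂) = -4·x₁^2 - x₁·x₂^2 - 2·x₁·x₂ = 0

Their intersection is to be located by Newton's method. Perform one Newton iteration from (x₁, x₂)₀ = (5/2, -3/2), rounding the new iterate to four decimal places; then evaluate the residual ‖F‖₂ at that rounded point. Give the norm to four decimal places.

16.7920

At (5/2, -3/2): F = (-54.321260, -23.1250).
Jacobian J = [[-8·x₁ - 5·x₂^2 + 1, -10·x₁·x₂ - 2·x₂ - 2·exp(x₂)], [-8·x₁ - x₂^2 - 2·x₂, -2·x₁·x₂ - 2·x₁]].
At the point, J = [[-30.2500, 40.053740], [-19.2500, 2.5000]] (det J = 695.409489).
Solving J·Δ = −F gives Δ = (-1.1367, 0.4978).
Then the next iterate is (x₁, x₂)₁ = (1.3633, -1.0022).
Re-evaluating at (1.3633, -1.0022): F = (-15.656120, -6.071054), so ‖F‖₂ = 16.7920.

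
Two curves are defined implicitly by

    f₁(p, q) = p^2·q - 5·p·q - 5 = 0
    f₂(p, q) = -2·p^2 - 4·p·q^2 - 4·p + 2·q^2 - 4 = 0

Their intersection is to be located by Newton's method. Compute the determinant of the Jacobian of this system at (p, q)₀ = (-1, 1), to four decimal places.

J = [[2·p·q - 5·q, p^2 - 5·p], [-4·p - 4·q^2 - 4, -8·p·q + 4·q]].
At the point, J = [[-7.0000, 6.0000], [-4.0000, 12.0000]].
det J = -60.0000.

-60.0000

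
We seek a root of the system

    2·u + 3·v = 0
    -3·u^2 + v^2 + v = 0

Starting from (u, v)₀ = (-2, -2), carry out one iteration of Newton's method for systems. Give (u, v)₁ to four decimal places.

At (-2, -2): F = (-10.0000, -10.0000).
Jacobian J = [[2, 3], [-6·u, 2·v + 1]].
At the point, J = [[2.0000, 3.0000], [12.0000, -3.0000]] (det J = -42.0000).
Solving J·Δ = −F gives Δ = (1.4286, 2.3810).
Then the next iterate is (u, v)₁ = (-0.5714, 0.3810).

(-0.5714, 0.3810)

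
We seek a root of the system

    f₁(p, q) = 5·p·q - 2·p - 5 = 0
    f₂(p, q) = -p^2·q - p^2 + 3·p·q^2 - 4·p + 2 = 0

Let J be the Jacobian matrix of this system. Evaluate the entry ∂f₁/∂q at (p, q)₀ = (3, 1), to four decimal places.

15.0000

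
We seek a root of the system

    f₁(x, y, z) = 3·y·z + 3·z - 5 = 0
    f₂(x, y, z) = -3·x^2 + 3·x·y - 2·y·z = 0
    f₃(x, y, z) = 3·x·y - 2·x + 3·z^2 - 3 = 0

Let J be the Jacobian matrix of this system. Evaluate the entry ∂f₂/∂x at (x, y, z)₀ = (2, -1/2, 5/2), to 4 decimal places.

-13.5000

∂f₂/∂x = -6·x + 3·y.
At (2, -1/2, 5/2) this is -13.5000.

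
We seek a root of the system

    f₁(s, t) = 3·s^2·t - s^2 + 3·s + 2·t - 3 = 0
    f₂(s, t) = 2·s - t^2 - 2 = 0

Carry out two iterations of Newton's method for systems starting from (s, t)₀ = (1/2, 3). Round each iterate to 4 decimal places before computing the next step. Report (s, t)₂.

(0.6067, 0.3325)

At (1/2, 3): F = (6.5000, -10.0000).
Jacobian J = [[6·s·t - 2·s + 3, 3·s^2 + 2], [2, -2·t]].
At the point, J = [[11.0000, 2.7500], [2.0000, -6.0000]] (det J = -71.5000).
Solving J·Δ = −F gives Δ = (-0.1608, -1.7203).
Then the next iterate is (s, t)₁ = (0.3392, 1.2797).
Round to (0.3392, 1.2797) and repeat: F = (0.903657, -2.959232), J = [[4.926045, 2.345170], [2.0000, -2.5594]].
Δ = (0.2675, -0.9472), so (s, t)₂ = (0.6067, 0.3325).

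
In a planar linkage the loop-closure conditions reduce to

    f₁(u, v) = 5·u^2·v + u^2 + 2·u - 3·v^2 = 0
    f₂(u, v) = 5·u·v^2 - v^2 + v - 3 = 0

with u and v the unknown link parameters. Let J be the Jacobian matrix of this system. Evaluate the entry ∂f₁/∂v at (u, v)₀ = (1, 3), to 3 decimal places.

∂f₁/∂v = 5·u^2 - 6·v.
At (1, 3) this is -13.000.

-13.000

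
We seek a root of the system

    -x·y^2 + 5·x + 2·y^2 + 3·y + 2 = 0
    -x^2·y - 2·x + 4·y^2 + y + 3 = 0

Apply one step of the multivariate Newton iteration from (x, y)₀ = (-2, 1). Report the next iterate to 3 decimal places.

(-48.500, 18.000)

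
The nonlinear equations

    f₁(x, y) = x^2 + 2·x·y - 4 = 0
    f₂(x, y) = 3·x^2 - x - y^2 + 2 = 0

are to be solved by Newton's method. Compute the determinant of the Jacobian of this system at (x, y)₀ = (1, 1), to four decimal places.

J = [[2·x + 2·y, 2·x], [6·x - 1, -2·y]].
At the point, J = [[4.0000, 2.0000], [5.0000, -2.0000]].
det J = -18.0000.

-18.0000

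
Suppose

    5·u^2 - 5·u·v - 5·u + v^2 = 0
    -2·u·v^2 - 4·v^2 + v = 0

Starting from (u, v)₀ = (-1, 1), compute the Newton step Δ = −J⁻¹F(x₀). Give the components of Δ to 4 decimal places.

At (-1, 1): F = (16.0000, -1.0000).
Jacobian J = [[10·u - 5·v - 5, -5·u + 2·v], [-2·v^2, -4·u·v - 8·v + 1]].
At the point, J = [[-20.0000, 7.0000], [-2.0000, -3.0000]] (det J = 74.0000).
Solving J·Δ = −F gives Δ = (0.5541, -0.7027).

(0.5541, -0.7027)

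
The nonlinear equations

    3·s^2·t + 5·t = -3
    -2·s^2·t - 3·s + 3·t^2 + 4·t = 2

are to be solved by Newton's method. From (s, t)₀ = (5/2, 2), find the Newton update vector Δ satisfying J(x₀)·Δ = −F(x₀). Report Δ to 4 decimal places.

(-0.8002, -1.1155)

At (5/2, 2): F = (50.5000, -14.5000).
Jacobian J = [[6·s·t, 3·s^2 + 5], [-4·s·t - 3, -2·s^2 + 6·t + 4]].
At the point, J = [[30.0000, 23.7500], [-23.0000, 3.5000]] (det J = 651.2500).
Solving J·Δ = −F gives Δ = (-0.8002, -1.1155).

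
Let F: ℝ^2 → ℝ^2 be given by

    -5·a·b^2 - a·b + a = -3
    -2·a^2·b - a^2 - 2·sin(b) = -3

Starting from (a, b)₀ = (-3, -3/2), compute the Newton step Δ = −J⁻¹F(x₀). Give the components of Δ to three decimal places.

(1.260, 0.434)

At (-3, -3/2): F = (29.250, 22.99499).
Jacobian J = [[-5·b^2 - b + 1, -10·a·b - a], [-4·a·b - 2·a, -2·a^2 - 2·cos(b)]].
At the point, J = [[-8.750, -42.000], [-12.000, -18.14147]] (det J = -345.26210).
Solving J·Δ = −F gives Δ = (1.260, 0.434).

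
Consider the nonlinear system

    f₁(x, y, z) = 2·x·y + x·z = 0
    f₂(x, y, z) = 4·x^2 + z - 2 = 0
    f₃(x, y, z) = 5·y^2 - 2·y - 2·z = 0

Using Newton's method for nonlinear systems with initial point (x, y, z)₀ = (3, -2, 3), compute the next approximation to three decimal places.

At (3, -2, 3): F = (-3.000, 37.000, 18.000).
Jacobian J = [[2·y + z, 2·x, x], [8·x, 0, 1], [0, 10·y - 2, -2]].
At the point, J = [[-1.000, 6.000, 3.000], [24.000, 0.000, 1.000], [0.000, -22.000, -2.000]] (det J = -1318.000).
Solving J·Δ = −F gives Δ = (-1.484, 0.944, -1.382).
Then the next iterate is (x, y, z)₁ = (1.516, -1.056, 1.618).

(1.516, -1.056, 1.618)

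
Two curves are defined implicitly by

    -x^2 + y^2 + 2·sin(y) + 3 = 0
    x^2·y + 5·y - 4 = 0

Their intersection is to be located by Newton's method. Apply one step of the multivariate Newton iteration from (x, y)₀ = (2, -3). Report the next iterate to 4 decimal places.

(0.6497, -1.3560)

At (2, -3): F = (7.717760, -31.0000).
Jacobian J = [[-2·x, 2·y + 2·cos(y)], [2·x·y, x^2 + 5]].
At the point, J = [[-4.0000, -7.979985], [-12.0000, 9.0000]] (det J = -131.759820).
Solving J·Δ = −F gives Δ = (-1.3503, 1.6440).
Then the next iterate is (x, y)₁ = (0.6497, -1.3560).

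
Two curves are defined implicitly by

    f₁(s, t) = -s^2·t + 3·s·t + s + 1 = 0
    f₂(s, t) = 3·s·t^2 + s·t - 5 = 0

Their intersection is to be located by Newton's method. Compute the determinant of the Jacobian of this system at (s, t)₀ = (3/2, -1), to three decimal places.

J = [[-2·s·t + 3·t + 1, -s^2 + 3·s], [3·t^2 + t, 6·s·t + s]].
At the point, J = [[1.000, 2.250], [2.000, -7.500]].
det J = -12.000.

-12.000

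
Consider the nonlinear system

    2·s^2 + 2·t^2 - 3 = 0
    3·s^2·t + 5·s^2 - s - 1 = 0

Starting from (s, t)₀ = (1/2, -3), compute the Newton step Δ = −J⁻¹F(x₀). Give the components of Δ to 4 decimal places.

At (1/2, -3): F = (15.5000, -2.5000).
Jacobian J = [[4·s, 4·t], [6·s·t + 10·s - 1, 3·s^2]].
At the point, J = [[2.0000, -12.0000], [-5.0000, 0.7500]] (det J = -58.5000).
Solving J·Δ = −F gives Δ = (-0.3141, 1.2393).

(-0.3141, 1.2393)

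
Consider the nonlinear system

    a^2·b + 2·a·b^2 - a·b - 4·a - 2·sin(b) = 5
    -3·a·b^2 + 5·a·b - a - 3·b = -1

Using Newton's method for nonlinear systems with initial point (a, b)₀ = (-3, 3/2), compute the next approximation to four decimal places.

(-2.2500, 1.8264)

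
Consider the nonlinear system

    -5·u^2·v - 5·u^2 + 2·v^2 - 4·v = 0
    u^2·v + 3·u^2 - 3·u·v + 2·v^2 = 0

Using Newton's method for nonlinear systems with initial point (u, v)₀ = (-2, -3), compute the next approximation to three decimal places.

(-1.653, -1.441)

At (-2, -3): F = (70.000, 0.000).
Jacobian J = [[-10·u·v - 10·u, -5·u^2 + 4·v - 4], [2·u·v + 6·u - 3·v, u^2 - 3·u + 4·v]].
At the point, J = [[-40.000, -36.000], [9.000, -2.000]] (det J = 404.000).
Solving J·Δ = −F gives Δ = (0.347, 1.559).
Then the next iterate is (u, v)₁ = (-1.653, -1.441).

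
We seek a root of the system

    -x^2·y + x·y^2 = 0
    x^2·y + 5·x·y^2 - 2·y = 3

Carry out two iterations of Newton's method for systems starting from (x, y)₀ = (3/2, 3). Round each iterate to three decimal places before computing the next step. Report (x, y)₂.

At (3/2, 3): F = (6.750, 65.250).
Jacobian J = [[-2·x·y + y^2, -x^2 + 2·x·y], [2·x·y + 5·y^2, x^2 + 10·x·y - 2]].
At the point, J = [[0.000, 6.750], [54.000, 45.250]] (det J = -364.500).
Solving J·Δ = −F gives Δ = (-0.370, -1.000).
Then the next iterate is (x, y)₁ = (1.130, 2.000).
Round to (1.130, 2.000) and repeat: F = (1.96620, 18.15380), J = [[-0.520, 3.24310], [24.520, 21.87690]].
Δ = (-0.174, -0.634), so (x, y)₂ = (0.956, 1.366).

(0.956, 1.366)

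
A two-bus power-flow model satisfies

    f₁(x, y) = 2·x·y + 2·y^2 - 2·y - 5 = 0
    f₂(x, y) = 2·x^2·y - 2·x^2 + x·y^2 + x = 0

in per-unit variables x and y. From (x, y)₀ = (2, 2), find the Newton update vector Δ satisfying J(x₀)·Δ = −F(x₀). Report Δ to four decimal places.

(-1.0303, -0.2879)

At (2, 2): F = (7.0000, 18.0000).
Jacobian J = [[2·y, 2·x + 4·y - 2], [4·x·y - 4·x + y^2 + 1, 2·x^2 + 2·x·y]].
At the point, J = [[4.0000, 10.0000], [13.0000, 16.0000]] (det J = -66.0000).
Solving J·Δ = −F gives Δ = (-1.0303, -0.2879).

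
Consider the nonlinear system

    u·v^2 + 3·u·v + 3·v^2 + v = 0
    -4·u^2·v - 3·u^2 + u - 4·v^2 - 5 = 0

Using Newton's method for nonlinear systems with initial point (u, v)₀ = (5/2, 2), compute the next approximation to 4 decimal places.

At (5/2, 2): F = (39.0000, -87.2500).
Jacobian J = [[v^2 + 3·v, 2·u·v + 3·u + 6·v + 1], [-8·u·v - 6·u + 1, -4·u^2 - 8·v]].
At the point, J = [[10.0000, 30.5000], [-54.0000, -41.0000]] (det J = 1237.0000).
Solving J·Δ = −F gives Δ = (-0.8586, -0.9972).
Then the next iterate is (u, v)₁ = (1.6414, 1.0028).

(1.6414, 1.0028)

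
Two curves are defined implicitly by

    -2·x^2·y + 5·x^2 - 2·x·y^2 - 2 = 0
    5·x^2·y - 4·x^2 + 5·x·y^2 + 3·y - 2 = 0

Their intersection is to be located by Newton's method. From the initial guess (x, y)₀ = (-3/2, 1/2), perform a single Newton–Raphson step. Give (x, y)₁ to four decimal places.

At (-3/2, 1/2): F = (7.7500, -5.7500).
Jacobian J = [[-4·x·y + 10·x - 2·y^2, -2·x^2 - 4·x·y], [10·x·y - 8·x + 5·y^2, 5·x^2 + 10·x·y + 3]].
At the point, J = [[-12.5000, -1.5000], [5.7500, 6.7500]] (det J = -75.7500).
Solving J·Δ = −F gives Δ = (0.5767, 0.3606).
Then the next iterate is (x, y)₁ = (-0.9233, 0.8606).

(-0.9233, 0.8606)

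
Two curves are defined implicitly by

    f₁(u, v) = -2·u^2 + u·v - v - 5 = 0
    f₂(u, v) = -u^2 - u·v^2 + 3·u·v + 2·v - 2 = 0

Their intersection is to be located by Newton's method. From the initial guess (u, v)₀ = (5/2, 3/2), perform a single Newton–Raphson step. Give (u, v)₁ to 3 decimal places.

(0.087, -2.005)

At (5/2, 3/2): F = (-15.250, 0.375).
Jacobian J = [[-4·u + v, u - 1], [-2·u - v^2 + 3·v, -2·u·v + 3·u + 2]].
At the point, J = [[-8.500, 1.500], [-2.750, 2.000]] (det J = -12.875).
Solving J·Δ = −F gives Δ = (-2.413, -3.505).
Then the next iterate is (u, v)₁ = (0.087, -2.005).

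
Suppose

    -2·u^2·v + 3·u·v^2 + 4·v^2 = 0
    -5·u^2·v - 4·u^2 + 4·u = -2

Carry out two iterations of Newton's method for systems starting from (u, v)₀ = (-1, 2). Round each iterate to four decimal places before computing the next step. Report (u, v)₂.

(-0.4383, 0.0495)

At (-1, 2): F = (0.0000, -16.0000).
Jacobian J = [[-4·u·v + 3·v^2, -2·u^2 + 6·u·v + 8·v], [-10·u·v - 8·u + 4, -5·u^2]].
At the point, J = [[20.0000, 2.0000], [32.0000, -5.0000]] (det J = -164.0000).
Solving J·Δ = −F gives Δ = (0.1951, -1.9512).
Then the next iterate is (u, v)₁ = (-0.8049, 0.0488).
Round to (-0.8049, 0.0488) and repeat: F = (-0.059456, -3.969135), J = [[0.164261, -1.141003], [10.831991, -3.239320]].
Δ = (0.3666, 0.0007), so (u, v)₂ = (-0.4383, 0.0495).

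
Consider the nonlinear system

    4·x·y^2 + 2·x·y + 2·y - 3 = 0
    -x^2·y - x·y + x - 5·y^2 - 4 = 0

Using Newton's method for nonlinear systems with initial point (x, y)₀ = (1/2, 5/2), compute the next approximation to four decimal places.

(0.5533, 1.0694)

At (1/2, 5/2): F = (17.0000, -36.6250).
Jacobian J = [[4·y^2 + 2·y, 8·x·y + 2·x + 2], [-2·x·y - y + 1, -x^2 - x - 10·y]].
At the point, J = [[30.0000, 13.0000], [-4.0000, -25.7500]] (det J = -720.5000).
Solving J·Δ = −F gives Δ = (0.0533, -1.4306).
Then the next iterate is (x, y)₁ = (0.5533, 1.0694).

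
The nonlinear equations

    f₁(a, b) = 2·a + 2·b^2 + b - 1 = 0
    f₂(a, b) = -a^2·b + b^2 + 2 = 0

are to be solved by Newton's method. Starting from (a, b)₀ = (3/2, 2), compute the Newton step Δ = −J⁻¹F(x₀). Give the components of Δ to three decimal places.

At (3/2, 2): F = (12.000, 1.500).
Jacobian J = [[2, 4·b + 1], [-2·a·b, -a^2 + 2·b]].
At the point, J = [[2.000, 9.000], [-6.000, 1.750]] (det J = 57.500).
Solving J·Δ = −F gives Δ = (-0.130, -1.304).

(-0.130, -1.304)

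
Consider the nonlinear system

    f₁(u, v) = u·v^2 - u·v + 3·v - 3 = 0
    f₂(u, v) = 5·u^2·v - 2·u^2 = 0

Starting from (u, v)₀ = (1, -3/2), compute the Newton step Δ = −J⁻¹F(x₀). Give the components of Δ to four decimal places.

(-113.0000, -427.5000)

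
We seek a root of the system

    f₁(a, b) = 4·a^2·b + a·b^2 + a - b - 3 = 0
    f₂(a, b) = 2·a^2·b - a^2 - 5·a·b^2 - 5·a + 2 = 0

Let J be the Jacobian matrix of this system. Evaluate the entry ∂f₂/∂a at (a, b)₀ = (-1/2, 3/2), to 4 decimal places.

-18.2500

∂f₂/∂a = 4·a·b - 2·a - 5·b^2 - 5.
At (-1/2, 3/2) this is -18.2500.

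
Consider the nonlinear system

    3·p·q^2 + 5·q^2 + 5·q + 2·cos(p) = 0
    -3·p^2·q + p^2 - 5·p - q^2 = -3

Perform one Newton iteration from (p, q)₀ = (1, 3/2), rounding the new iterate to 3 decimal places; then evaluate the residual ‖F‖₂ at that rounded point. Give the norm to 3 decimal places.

At (1, 3/2): F = (26.58060, -7.750).
Jacobian J = [[3·q^2 - 2·sin(p), 6·p·q + 10·q + 5], [-6·p·q + 2·p - 5, -3·p^2 - 2·q]].
At the point, J = [[5.06706, 29.000], [-12.000, -6.000]] (det J = 317.59765).
Solving J·Δ = −F gives Δ = (-0.206, -0.881).
Then the next iterate is (p, q)₁ = (0.794, 0.619).
Re-evaluating at (0.794, 0.619): F = (7.32549, -1.89344), so ‖F‖₂ = 7.566.

7.566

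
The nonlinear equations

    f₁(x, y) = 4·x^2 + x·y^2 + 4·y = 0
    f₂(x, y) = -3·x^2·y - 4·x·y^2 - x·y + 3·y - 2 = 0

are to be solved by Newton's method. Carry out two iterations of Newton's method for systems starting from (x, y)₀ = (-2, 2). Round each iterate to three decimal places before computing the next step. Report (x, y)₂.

At (-2, 2): F = (16.000, 16.000).
Jacobian J = [[8·x + y^2, 2·x·y + 4], [-6·x·y - 4·y^2 - y, -3·x^2 - 8·x·y - x + 3]].
At the point, J = [[-12.000, -4.000], [6.000, 25.000]] (det J = -276.000).
Solving J·Δ = −F gives Δ = (1.681, -1.043).
Then the next iterate is (x, y)₁ = (-0.319, 0.957).
Round to (-0.319, 0.957) and repeat: F = (3.94289, 2.05275), J = [[-1.63615, 3.38943], [-2.78870, 5.45598]].
Δ = (-27.707, -14.538), so (x, y)₂ = (-28.026, -13.581).

(-28.026, -13.581)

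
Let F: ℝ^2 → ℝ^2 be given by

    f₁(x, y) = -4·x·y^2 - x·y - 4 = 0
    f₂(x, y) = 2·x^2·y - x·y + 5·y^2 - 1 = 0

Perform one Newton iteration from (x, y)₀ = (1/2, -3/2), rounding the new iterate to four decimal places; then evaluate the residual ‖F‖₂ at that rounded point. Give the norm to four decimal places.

At (1/2, -3/2): F = (-7.7500, 10.2500).
Jacobian J = [[-4·y^2 - y, -8·x·y - x], [4·x·y - y, 2·x^2 - x + 10·y]].
At the point, J = [[-7.5000, 5.5000], [-1.5000, -15.0000]] (det J = 120.7500).
Solving J·Δ = −F gives Δ = (-0.4959, 0.7329).
Then the next iterate is (x, y)₁ = (0.0041, -0.7671).
Re-evaluating at (0.0041, -0.7671): F = (-4.006505, 1.945331), so ‖F‖₂ = 4.4538.

4.4538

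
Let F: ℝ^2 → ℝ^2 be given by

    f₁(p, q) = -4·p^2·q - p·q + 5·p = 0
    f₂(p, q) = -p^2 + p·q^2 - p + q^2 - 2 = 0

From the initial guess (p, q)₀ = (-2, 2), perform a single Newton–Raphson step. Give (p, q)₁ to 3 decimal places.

At (-2, 2): F = (-38.000, -8.000).
Jacobian J = [[-8·p·q - q + 5, -4·p^2 - p], [-2·p + q^2 - 1, 2·p·q + 2·q]].
At the point, J = [[35.000, -14.000], [7.000, -4.000]] (det J = -42.000).
Solving J·Δ = −F gives Δ = (0.952, -0.333).
Then the next iterate is (p, q)₁ = (-1.048, 1.667).

(-1.048, 1.667)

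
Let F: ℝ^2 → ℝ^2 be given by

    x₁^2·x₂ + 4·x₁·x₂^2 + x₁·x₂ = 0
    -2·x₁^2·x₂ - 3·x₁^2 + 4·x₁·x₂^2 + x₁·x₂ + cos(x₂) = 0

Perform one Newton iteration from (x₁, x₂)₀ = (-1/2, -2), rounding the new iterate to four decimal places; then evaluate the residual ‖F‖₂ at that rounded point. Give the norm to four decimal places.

2.8882

At (-1/2, -2): F = (-7.5000, -7.166147).
Jacobian J = [[2·x₁·x₂ + 4·x₂^2 + x₂, x₁^2 + 8·x₁·x₂ + x₁], [-4·x₁·x₂ - 6·x₁ + 4·x₂^2 + x₂, -2·x₁^2 + 8·x₁·x₂ + x₁ - sin(x₂)]].
At the point, J = [[16.0000, 7.7500], [13.0000, 7.909297]] (det J = 25.798759).
Solving J·Δ = −F gives Δ = (0.1466, 0.6651).
Then the next iterate is (x₁, x₂)₁ = (-0.3534, -1.3349).
Re-evaluating at (-0.3534, -1.3349): F = (-2.213940, -1.854747), so ‖F‖₂ = 2.8882.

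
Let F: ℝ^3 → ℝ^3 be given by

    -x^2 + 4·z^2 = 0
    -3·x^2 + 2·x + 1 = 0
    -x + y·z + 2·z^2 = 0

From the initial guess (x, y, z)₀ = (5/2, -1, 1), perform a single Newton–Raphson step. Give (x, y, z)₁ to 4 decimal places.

(1.5192, 0.5144, 0.6683)

At (5/2, -1, 1): F = (-2.2500, -12.7500, -1.5000).
Jacobian J = [[-2·x, 0, 8·z], [-6·x + 2, 0, 0], [-1, z, y + 4·z]].
At the point, J = [[-5.0000, 0.0000, 8.0000], [-13.0000, 0.0000, 0.0000], [-1.0000, 1.0000, 3.0000]] (det J = -104.0000).
Solving J·Δ = −F gives Δ = (-0.9808, 1.5144, -0.3317).
Then the next iterate is (x, y, z)₁ = (1.5192, 0.5144, 0.6683).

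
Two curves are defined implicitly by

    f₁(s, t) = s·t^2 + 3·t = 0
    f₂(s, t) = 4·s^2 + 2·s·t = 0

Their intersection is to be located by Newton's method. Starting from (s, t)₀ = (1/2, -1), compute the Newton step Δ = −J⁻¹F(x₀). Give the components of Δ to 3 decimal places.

(-0.833, 1.667)

At (1/2, -1): F = (-2.500, 0.000).
Jacobian J = [[t^2, 2·s·t + 3], [8·s + 2·t, 2·s]].
At the point, J = [[1.000, 2.000], [2.000, 1.000]] (det J = -3.000).
Solving J·Δ = −F gives Δ = (-0.833, 1.667).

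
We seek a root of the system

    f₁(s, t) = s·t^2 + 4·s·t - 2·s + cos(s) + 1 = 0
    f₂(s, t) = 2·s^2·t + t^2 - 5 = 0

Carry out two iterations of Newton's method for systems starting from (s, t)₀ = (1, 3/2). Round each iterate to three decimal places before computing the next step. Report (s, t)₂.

(-2.946, -6.136)

At (1, 3/2): F = (7.79030, 0.250).
Jacobian J = [[t^2 + 4·t - sin(s) - 2, 2·s·t + 4·s], [4·s·t, 2·s^2 + 2·t]].
At the point, J = [[5.40853, 7.000], [6.000, 5.000]] (det J = -14.95735).
Solving J·Δ = −F gives Δ = (2.487, -3.035).
Then the next iterate is (s, t)₁ = (3.487, -1.535).
Round to (3.487, -1.535) and repeat: F = (-20.10896, -39.97242), J = [[-5.44520, 3.24291], [-21.41018, 21.24834]].
Δ = (-6.433, -4.601), so (s, t)₂ = (-2.946, -6.136).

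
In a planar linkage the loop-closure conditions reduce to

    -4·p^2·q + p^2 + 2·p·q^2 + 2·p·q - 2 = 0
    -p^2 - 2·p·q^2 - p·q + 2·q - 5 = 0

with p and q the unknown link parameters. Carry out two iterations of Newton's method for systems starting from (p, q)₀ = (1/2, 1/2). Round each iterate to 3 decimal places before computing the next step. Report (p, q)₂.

(-0.684, 2.110)

At (1/2, 1/2): F = (-1.500, -4.750).
Jacobian J = [[-8·p·q + 2·p + 2·q^2 + 2·q, -4·p^2 + 4·p·q + 2·p], [-2·p - 2·q^2 - q, -4·p·q - p + 2]].
At the point, J = [[0.500, 1.000], [-2.000, 0.500]] (det J = 2.250).
Solving J·Δ = −F gives Δ = (-1.778, 2.389).
Then the next iterate is (p, q)₁ = (-1.278, 2.889).
Round to (-1.278, 2.889) and repeat: F = (-47.95843, 24.17005), J = [[49.45178, -23.85770], [-17.02564, 18.04657]].
Δ = (0.594, -0.779), so (p, q)₂ = (-0.684, 2.110).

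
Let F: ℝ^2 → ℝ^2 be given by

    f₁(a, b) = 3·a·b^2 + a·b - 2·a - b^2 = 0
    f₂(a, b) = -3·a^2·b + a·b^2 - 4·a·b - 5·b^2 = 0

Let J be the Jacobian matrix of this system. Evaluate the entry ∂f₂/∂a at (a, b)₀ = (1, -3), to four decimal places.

39.0000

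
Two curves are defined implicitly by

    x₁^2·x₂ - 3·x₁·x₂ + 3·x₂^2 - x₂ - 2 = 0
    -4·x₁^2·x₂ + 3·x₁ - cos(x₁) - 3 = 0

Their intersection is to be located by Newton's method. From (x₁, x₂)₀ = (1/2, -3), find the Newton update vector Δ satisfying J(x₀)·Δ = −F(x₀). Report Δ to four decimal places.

At (1/2, -3): F = (31.7500, 0.622417).
Jacobian J = [[2·x₁·x₂ - 3·x₂, x₁^2 - 3·x₁ + 6·x₂ - 1], [-8·x₁·x₂ + sin(x₁) + 3, -4·x₁^2]].
At the point, J = [[6.0000, -20.2500], [15.479426, -1.0000]] (det J = 307.458367).
Solving J·Δ = −F gives Δ = (0.0623, 1.5864).

(0.0623, 1.5864)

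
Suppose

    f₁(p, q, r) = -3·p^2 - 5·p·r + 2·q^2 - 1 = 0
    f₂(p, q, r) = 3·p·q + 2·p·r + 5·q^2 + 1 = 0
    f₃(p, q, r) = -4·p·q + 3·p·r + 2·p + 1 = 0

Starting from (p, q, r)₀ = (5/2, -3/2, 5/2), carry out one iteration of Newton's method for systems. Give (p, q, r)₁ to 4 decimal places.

At (5/2, -3/2, 5/2): F = (-46.5000, 13.5000, 39.7500).
Jacobian J = [[-6·p - 5·r, 4·q, -5·p], [3·q + 2·r, 3·p + 10·q, 2·p], [-4·q + 3·r + 2, -4·p, 3·p]].
At the point, J = [[-27.5000, -6.0000, -12.5000], [0.5000, -7.5000, 5.0000], [15.5000, -10.0000, 7.5000]] (det J = -1661.2500).
Solving J·Δ = −F gives Δ = (-1.4046, 0.9746, -1.0976).
Then the next iterate is (p, q, r)₁ = (1.0954, -0.5254, 1.4024).

(1.0954, -0.5254, 1.4024)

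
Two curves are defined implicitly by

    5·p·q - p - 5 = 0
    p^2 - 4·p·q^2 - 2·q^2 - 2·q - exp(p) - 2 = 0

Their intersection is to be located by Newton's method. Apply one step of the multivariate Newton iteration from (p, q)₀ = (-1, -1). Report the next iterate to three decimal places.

(-2.721, 1.265)

At (-1, -1): F = (1.000, 2.63212).
Jacobian J = [[5·q - 1, 5·p], [2·p - 4·q^2 - exp(p), -8·p·q - 4·q - 2]].
At the point, J = [[-6.000, -5.000], [-6.36788, -6.000]] (det J = 4.16060).
Solving J·Δ = −F gives Δ = (-1.721, 2.265).
Then the next iterate is (p, q)₁ = (-2.721, 1.265).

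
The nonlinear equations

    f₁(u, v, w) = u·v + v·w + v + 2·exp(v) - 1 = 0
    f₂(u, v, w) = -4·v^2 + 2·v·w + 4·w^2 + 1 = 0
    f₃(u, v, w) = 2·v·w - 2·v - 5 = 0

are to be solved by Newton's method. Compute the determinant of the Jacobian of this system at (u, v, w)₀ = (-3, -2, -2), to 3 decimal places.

J = [[v, u + w + 2·exp(v) + 1, v], [0, -8·v + 2·w, 2·v + 8·w], [0, 2·w - 2, 2·v]].
At the point, J = [[-2.000, -3.72933, -2.000], [0.000, 12.000, -20.000], [0.000, -6.000, -4.000]].
det J = 336.000.

336.000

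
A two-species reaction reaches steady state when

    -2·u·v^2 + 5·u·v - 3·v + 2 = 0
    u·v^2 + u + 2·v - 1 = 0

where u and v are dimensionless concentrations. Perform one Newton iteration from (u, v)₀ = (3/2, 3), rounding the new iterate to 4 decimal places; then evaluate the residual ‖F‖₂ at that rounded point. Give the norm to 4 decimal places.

7.0526

At (3/2, 3): F = (-11.5000, 20.0000).
Jacobian J = [[-2·v^2 + 5·v, -4·u·v + 5·u - 3], [v^2 + 1, 2·u·v + 2]].
At the point, J = [[-3.0000, -13.5000], [10.0000, 11.0000]] (det J = 102.0000).
Solving J·Δ = −F gives Δ = (-1.4069, -0.5392).
Then the next iterate is (u, v)₁ = (0.0931, 2.4608).
Re-evaluating at (0.0931, 2.4608): F = (-5.364439, 4.578470), so ‖F‖₂ = 7.0526.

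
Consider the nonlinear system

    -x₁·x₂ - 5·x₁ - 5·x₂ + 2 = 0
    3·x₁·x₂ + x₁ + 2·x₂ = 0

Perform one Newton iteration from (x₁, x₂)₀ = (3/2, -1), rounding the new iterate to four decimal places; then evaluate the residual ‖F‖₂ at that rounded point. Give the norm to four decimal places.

1.1893

At (3/2, -1): F = (1.0000, -5.0000).
Jacobian J = [[-x₂ - 5, -x₁ - 5], [3·x₂ + 1, 3·x₁ + 2]].
At the point, J = [[-4.0000, -6.5000], [-2.0000, 6.5000]] (det J = -39.0000).
Solving J·Δ = −F gives Δ = (-0.6667, 0.5641).
Then the next iterate is (x₁, x₂)₁ = (0.8333, -0.4359).
Re-evaluating at (0.8333, -0.4359): F = (0.376235, -1.128206), so ‖F‖₂ = 1.1893.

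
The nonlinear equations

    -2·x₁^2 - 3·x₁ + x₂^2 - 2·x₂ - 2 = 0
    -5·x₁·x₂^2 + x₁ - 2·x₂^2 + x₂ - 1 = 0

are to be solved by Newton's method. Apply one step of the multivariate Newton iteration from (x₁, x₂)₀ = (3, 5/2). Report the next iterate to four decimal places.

(1.0483, 1.9915)

At (3, 5/2): F = (-27.7500, -101.7500).
Jacobian J = [[-4·x₁ - 3, 2·x₂ - 2], [-5·x₂^2 + 1, -10·x₁·x₂ - 4·x₂ + 1]].
At the point, J = [[-15.0000, 3.0000], [-30.2500, -84.0000]] (det J = 1350.7500).
Solving J·Δ = −F gives Δ = (-1.9517, -0.5085).
Then the next iterate is (x₁, x₂)₁ = (1.0483, 1.9915).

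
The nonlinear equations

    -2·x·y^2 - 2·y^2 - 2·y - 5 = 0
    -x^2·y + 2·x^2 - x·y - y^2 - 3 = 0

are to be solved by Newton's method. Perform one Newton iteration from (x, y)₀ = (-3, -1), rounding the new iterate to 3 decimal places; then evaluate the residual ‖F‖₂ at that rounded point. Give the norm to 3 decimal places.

3.776

At (-3, -1): F = (1.000, 20.000).
Jacobian J = [[-2·y^2, -4·x·y - 4·y - 2], [-2·x·y + 4·x - y, -x^2 - x - 2·y]].
At the point, J = [[-2.000, -10.000], [-17.000, -4.000]] (det J = -162.000).
Solving J·Δ = −F gives Δ = (1.210, -0.142).
Then the next iterate is (x, y)₁ = (-1.790, -1.142).
Re-evaluating at (-1.790, -1.142): F = (-0.65542, 3.71894), so ‖F‖₂ = 3.776.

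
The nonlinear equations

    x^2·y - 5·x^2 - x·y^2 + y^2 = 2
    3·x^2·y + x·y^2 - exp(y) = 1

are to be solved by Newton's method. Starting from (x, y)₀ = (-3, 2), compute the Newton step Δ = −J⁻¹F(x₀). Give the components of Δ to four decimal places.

At (-3, 2): F = (-13.0000, 33.610944).
Jacobian J = [[2·x·y - 10·x - y^2, x^2 - 2·x·y + 2·y], [6·x·y + y^2, 3·x^2 + 2·x·y - exp(y)]].
At the point, J = [[14.0000, 25.0000], [-32.0000, 7.610944]] (det J = 906.553215).
Solving J·Δ = −F gives Δ = (1.0360, -0.0602).

(1.0360, -0.0602)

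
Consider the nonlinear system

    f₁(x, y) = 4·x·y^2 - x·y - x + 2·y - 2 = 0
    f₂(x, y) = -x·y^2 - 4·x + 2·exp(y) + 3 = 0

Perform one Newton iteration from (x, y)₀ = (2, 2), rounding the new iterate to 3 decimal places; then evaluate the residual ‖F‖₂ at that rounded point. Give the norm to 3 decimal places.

7.572

At (2, 2): F = (28.000, 1.77811).
Jacobian J = [[4·y^2 - y - 1, 8·x·y - x + 2], [-y^2 - 4, -2·x·y + 2·exp(y)]].
At the point, J = [[13.000, 32.000], [-8.000, 6.77811]] (det J = 344.11546).
Solving J·Δ = −F gives Δ = (-0.386, -0.718).
Then the next iterate is (x, y)₁ = (1.614, 1.282).
Re-evaluating at (1.614, 1.282): F = (7.49144, 1.09903), so ‖F‖₂ = 7.572.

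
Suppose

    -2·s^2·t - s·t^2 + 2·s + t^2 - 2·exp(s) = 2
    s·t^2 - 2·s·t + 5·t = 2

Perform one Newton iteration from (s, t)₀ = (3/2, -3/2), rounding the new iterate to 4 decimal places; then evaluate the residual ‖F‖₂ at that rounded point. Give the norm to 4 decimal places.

At (3/2, -3/2): F = (-2.338378, -1.6250).
Jacobian J = [[-4·s·t - t^2 - 2·exp(s) + 2, -2·s^2 - 2·s·t + 2·t], [t^2 - 2·t, 2·s·t - 2·s + 5]].
At the point, J = [[-0.213378, -3.0000], [5.2500, -2.5000]] (det J = 16.283445).
Solving J·Δ = −F gives Δ = (-0.0596, -0.7752).
Then the next iterate is (s, t)₁ = (1.4404, -2.2752).
Re-evaluating at (1.4404, -2.2752): F = (-0.402763, 0.634677), so ‖F‖₂ = 0.7517.

0.7517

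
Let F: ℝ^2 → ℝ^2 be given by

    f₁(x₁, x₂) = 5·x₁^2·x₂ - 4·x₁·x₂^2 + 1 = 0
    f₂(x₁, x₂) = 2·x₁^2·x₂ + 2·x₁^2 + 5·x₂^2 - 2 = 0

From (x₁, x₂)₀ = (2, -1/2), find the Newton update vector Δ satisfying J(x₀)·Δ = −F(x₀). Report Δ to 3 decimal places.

At (2, -1/2): F = (-11.000, 3.250).
Jacobian J = [[10·x₁·x₂ - 4·x₂^2, 5·x₁^2 - 8·x₁·x₂], [4·x₁·x₂ + 4·x₁, 2·x₁^2 + 10·x₂]].
At the point, J = [[-11.000, 28.000], [4.000, 3.000]] (det J = -145.000).
Solving J·Δ = −F gives Δ = (-0.855, 0.057).

(-0.855, 0.057)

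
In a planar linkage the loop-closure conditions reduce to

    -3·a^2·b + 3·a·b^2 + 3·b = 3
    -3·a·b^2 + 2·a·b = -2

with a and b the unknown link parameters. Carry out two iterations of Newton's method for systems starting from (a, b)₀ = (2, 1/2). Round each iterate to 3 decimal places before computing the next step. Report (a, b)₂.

(1.177, 0.134)

At (2, 1/2): F = (-6.000, 2.500).
Jacobian J = [[-6·a·b + 3·b^2, -3·a^2 + 6·a·b + 3], [-3·b^2 + 2·b, -6·a·b + 2·a]].
At the point, J = [[-5.250, -3.000], [0.250, -2.000]] (det J = 11.250).
Solving J·Δ = −F gives Δ = (-1.733, 1.033).
Then the next iterate is (a, b)₁ = (0.267, 1.533).
Round to (0.267, 1.533) and repeat: F = (3.15356, 0.93620), J = [[4.59440, 5.24200], [-3.98427, -1.92187]].
Δ = (0.910, -1.399), so (a, b)₂ = (1.177, 0.134).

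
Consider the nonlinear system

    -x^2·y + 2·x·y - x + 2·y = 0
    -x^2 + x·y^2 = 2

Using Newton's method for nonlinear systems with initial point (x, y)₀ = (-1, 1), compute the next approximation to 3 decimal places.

At (-1, 1): F = (0.000, -4.000).
Jacobian J = [[-2·x·y + 2·y - 1, -x^2 + 2·x + 2], [-2·x + y^2, 2·x·y]].
At the point, J = [[3.000, -1.000], [3.000, -2.000]] (det J = -3.000).
Solving J·Δ = −F gives Δ = (-1.333, -4.000).
Then the next iterate is (x, y)₁ = (-2.333, -3.000).

(-2.333, -3.000)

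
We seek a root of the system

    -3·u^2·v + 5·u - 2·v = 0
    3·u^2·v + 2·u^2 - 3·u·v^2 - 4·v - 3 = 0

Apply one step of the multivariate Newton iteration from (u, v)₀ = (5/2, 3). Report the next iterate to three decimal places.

(1.819, 1.915)

At (5/2, 3): F = (-49.750, -13.750).
Jacobian J = [[-6·u·v + 5, -3·u^2 - 2], [6·u·v + 4·u - 3·v^2, 3·u^2 - 6·u·v - 4]].
At the point, J = [[-40.000, -20.750], [28.000, -30.250]] (det J = 1791.000).
Solving J·Δ = −F gives Δ = (-0.681, -1.085).
Then the next iterate is (u, v)₁ = (1.819, 1.915).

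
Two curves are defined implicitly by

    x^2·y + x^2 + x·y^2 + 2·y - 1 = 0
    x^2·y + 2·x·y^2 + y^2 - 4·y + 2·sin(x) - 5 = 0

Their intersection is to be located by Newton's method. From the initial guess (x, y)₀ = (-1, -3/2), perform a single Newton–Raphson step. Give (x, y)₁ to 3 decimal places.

(-0.483, -0.655)

At (-1, -3/2): F = (-6.750, -4.43294).
Jacobian J = [[2·x·y + 2·x + y^2, x^2 + 2·x·y + 2], [2·x·y + 2·y^2 + 2·cos(x), x^2 + 4·x·y + 2·y - 4]].
At the point, J = [[3.250, 6.000], [8.58060, 0.000]] (det J = -51.48363).
Solving J·Δ = −F gives Δ = (0.517, 0.845).
Then the next iterate is (x, y)₁ = (-0.483, -0.655).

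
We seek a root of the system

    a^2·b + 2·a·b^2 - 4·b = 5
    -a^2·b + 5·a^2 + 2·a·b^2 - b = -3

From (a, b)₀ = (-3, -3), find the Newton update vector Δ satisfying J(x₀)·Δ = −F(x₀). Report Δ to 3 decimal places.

(1.343, 0.626)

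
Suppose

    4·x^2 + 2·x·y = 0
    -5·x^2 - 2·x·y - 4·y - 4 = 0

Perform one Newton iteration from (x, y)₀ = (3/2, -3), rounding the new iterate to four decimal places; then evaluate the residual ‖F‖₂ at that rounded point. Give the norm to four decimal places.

1.3225

At (3/2, -3): F = (0.0000, 5.7500).
Jacobian J = [[8·x + 2·y, 2·x], [-10·x - 2·y, -2·x - 4]].
At the point, J = [[6.0000, 3.0000], [-9.0000, -7.0000]] (det J = -15.0000).
Solving J·Δ = −F gives Δ = (-1.1500, 2.3000).
Then the next iterate is (x, y)₁ = (0.3500, -0.7000).
Re-evaluating at (0.3500, -0.7000): F = (0.0000, -1.3225), so ‖F‖₂ = 1.3225.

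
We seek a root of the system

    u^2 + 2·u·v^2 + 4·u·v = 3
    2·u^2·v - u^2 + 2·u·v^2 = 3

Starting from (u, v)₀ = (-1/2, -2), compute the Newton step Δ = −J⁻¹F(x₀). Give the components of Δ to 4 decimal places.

At (-1/2, -2): F = (-2.7500, -8.2500).
Jacobian J = [[2·u + 2·v^2 + 4·v, 4·u·v + 4·u], [4·u·v - 2·u + 2·v^2, 2·u^2 + 4·u·v]].
At the point, J = [[-1.0000, 2.0000], [13.0000, 4.5000]] (det J = -30.5000).
Solving J·Δ = −F gives Δ = (0.1352, 1.4426).

(0.1352, 1.4426)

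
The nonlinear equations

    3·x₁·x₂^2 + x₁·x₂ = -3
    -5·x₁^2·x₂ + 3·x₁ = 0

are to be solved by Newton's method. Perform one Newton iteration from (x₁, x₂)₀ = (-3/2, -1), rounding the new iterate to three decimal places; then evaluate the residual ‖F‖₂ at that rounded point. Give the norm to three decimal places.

1.304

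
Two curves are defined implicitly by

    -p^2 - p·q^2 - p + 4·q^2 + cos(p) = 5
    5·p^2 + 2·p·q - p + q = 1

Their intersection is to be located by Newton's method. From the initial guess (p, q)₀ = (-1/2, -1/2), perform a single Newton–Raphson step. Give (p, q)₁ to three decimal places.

(-0.393, -1.105)

At (-1/2, -1/2): F = (-2.74742, 0.750).
Jacobian J = [[-2·p - q^2 - sin(p) - 1, -2·p·q + 8·q], [10·p + 2·q - 1, 2·p + 1]].
At the point, J = [[0.22943, -4.500], [-7.000, 0.000]] (det J = -31.500).
Solving J·Δ = −F gives Δ = (0.107, -0.605).
Then the next iterate is (p, q)₁ = (-0.393, -1.105).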